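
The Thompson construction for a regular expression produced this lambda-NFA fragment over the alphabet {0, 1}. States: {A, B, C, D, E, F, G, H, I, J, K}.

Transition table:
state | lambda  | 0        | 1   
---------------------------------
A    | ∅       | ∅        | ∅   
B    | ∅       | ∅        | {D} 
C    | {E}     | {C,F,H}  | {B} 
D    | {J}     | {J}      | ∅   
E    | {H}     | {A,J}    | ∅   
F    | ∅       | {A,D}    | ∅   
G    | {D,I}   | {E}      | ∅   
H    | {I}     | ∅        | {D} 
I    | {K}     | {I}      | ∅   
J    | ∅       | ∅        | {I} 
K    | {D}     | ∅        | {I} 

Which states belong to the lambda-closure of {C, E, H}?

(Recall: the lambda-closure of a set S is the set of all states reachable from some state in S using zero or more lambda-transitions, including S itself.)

Start with {C, E, H}.
From H via lambda: add I.
From I via lambda: add K.
From K via lambda: add D.
From D via lambda: add J.
No new states can be added; the closed set is {C, D, E, H, I, J, K}.

{C, D, E, H, I, J, K}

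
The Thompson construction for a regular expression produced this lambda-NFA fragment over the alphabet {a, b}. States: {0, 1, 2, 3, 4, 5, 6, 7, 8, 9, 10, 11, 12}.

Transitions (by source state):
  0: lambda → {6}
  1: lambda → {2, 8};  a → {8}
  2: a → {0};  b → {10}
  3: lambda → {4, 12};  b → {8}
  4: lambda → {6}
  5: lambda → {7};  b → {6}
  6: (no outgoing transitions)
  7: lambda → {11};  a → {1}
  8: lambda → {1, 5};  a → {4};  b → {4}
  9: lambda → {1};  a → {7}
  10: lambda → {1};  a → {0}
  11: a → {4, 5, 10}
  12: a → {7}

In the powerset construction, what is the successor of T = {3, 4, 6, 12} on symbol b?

3 on b → {8}.
No b-transition from 4, 6, 12.
Union after reading b: {8}.
Now take the lambda-closure:
From 8 via lambda: add 1, 5.
From 1 via lambda: add 2.
From 5 via lambda: add 7.
From 7 via lambda: add 11.
No new states can be added; the closed set is {1, 2, 5, 7, 8, 11}.

{1, 2, 5, 7, 8, 11}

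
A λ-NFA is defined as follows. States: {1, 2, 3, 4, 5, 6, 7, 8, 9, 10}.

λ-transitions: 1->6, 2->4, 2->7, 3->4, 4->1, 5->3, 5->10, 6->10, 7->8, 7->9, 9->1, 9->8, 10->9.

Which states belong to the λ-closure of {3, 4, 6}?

Start with {3, 4, 6}.
From 4 via λ: add 1.
From 6 via λ: add 10.
From 10 via λ: add 9.
From 9 via λ: add 8.
No new states can be added; the closed set is {1, 3, 4, 6, 8, 9, 10}.

{1, 3, 4, 6, 8, 9, 10}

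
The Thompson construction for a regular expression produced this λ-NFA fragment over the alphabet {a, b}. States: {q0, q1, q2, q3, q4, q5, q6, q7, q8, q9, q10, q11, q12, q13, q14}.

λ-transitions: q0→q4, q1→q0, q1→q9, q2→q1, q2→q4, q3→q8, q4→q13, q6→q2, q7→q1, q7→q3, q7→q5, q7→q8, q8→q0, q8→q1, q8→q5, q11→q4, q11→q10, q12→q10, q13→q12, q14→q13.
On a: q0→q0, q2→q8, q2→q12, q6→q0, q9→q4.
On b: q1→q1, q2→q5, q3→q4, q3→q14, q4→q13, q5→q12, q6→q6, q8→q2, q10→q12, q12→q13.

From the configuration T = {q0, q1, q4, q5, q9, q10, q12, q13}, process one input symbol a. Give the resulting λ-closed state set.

q0 on a → {q0}.
q9 on a → {q4}.
No a-transition from q1, q4, q5, q10, q12, q13.
Union after reading a: {q0, q4}.
Now take the λ-closure:
From q4 via λ: add q13.
From q13 via λ: add q12.
From q12 via λ: add q10.
No new states can be added; the closed set is {q0, q4, q10, q12, q13}.

{q0, q4, q10, q12, q13}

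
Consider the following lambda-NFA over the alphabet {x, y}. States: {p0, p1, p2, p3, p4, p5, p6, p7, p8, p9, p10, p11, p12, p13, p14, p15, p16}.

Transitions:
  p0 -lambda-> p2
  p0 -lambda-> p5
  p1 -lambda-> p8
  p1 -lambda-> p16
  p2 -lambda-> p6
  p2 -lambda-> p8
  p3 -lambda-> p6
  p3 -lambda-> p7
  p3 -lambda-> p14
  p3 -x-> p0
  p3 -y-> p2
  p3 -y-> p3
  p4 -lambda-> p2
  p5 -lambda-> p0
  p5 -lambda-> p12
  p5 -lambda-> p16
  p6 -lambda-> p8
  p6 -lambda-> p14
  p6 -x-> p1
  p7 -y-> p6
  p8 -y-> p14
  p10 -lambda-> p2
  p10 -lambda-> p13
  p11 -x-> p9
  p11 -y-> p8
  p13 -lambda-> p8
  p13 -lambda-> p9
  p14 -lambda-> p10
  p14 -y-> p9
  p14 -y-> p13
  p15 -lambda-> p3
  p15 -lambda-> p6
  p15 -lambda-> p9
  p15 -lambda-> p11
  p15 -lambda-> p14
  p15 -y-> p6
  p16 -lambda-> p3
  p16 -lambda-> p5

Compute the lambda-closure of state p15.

Start with {p15}.
From p15 via lambda: add p3, p6, p9, p11, p14.
From p3 via lambda: add p7.
From p6 via lambda: add p8.
From p14 via lambda: add p10.
From p10 via lambda: add p2, p13.
No new states can be added; the closed set is {p2, p3, p6, p7, p8, p9, p10, p11, p13, p14, p15}.

{p2, p3, p6, p7, p8, p9, p10, p11, p13, p14, p15}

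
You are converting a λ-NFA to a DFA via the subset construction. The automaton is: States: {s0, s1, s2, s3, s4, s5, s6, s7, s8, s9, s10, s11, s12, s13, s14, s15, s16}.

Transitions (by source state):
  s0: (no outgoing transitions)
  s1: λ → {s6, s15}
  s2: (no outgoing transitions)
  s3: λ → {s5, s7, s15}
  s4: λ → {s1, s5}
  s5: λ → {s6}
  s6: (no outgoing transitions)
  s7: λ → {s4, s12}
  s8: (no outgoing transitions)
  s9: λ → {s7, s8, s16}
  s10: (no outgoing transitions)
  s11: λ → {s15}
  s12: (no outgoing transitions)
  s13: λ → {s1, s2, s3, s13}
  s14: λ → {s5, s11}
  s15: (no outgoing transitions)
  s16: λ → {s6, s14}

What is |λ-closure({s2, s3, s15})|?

9

Start with {s2, s3, s15}.
From s3 via λ: add s5, s7.
From s5 via λ: add s6.
From s7 via λ: add s4, s12.
From s4 via λ: add s1.
λ-closure = {s1, s2, s3, s4, s5, s6, s7, s12, s15}, which has 9 states.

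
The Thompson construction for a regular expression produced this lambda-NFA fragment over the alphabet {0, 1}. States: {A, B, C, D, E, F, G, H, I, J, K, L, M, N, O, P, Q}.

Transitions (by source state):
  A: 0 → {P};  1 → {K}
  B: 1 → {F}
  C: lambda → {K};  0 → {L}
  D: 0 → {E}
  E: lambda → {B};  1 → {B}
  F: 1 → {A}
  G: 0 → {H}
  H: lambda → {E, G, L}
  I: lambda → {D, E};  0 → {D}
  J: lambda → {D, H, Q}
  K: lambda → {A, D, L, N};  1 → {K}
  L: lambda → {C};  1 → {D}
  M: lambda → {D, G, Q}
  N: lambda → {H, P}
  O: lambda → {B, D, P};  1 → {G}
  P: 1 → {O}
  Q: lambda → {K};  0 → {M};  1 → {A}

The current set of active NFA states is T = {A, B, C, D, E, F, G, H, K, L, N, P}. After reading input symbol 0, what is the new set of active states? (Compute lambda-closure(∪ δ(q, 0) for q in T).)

{A, B, C, D, E, G, H, K, L, N, P}

A on 0 → {P}.
C on 0 → {L}.
D on 0 → {E}.
G on 0 → {H}.
No 0-transition from B, E, F, H, K, L, N, P.
Union after reading 0: {E, H, L, P}.
Now take the lambda-closure:
From E via lambda: add B.
From H via lambda: add G.
From L via lambda: add C.
From C via lambda: add K.
From K via lambda: add A, D, N.
No new states can be added; the closed set is {A, B, C, D, E, G, H, K, L, N, P}.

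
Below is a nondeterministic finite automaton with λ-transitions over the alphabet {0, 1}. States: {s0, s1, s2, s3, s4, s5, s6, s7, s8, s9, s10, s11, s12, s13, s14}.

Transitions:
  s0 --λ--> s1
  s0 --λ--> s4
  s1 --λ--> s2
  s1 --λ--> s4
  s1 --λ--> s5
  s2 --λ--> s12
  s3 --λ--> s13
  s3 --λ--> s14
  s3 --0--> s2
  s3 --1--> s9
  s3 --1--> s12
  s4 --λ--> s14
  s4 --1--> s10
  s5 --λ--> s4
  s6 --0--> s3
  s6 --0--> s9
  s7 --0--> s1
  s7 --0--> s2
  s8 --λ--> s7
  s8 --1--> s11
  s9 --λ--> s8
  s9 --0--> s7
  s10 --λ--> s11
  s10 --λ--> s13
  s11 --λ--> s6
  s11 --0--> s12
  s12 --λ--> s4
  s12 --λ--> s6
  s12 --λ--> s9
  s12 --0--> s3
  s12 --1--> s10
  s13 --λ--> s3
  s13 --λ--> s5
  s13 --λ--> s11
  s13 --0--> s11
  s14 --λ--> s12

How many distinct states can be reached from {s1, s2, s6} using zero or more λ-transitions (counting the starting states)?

Start with {s1, s2, s6}.
From s1 via λ: add s4, s5.
From s2 via λ: add s12.
From s4 via λ: add s14.
From s12 via λ: add s9.
From s9 via λ: add s8.
From s8 via λ: add s7.
λ-closure = {s1, s2, s4, s5, s6, s7, s8, s9, s12, s14}, which has 10 states.

10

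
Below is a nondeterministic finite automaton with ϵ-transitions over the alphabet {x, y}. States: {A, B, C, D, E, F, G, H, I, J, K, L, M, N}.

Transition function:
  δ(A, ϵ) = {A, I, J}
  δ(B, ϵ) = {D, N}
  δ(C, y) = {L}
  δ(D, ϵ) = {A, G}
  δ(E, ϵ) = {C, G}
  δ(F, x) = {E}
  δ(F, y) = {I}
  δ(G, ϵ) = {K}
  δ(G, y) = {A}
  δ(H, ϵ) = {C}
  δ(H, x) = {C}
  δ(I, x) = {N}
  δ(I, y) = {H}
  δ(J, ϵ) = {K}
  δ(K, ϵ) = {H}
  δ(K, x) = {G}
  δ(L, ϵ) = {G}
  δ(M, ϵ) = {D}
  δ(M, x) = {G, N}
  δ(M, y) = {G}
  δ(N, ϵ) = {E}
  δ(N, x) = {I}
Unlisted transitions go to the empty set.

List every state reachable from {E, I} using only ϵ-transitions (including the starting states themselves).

{C, E, G, H, I, K}

Start with {E, I}.
From E via ϵ: add C, G.
From G via ϵ: add K.
From K via ϵ: add H.
No new states can be added; the closed set is {C, E, G, H, I, K}.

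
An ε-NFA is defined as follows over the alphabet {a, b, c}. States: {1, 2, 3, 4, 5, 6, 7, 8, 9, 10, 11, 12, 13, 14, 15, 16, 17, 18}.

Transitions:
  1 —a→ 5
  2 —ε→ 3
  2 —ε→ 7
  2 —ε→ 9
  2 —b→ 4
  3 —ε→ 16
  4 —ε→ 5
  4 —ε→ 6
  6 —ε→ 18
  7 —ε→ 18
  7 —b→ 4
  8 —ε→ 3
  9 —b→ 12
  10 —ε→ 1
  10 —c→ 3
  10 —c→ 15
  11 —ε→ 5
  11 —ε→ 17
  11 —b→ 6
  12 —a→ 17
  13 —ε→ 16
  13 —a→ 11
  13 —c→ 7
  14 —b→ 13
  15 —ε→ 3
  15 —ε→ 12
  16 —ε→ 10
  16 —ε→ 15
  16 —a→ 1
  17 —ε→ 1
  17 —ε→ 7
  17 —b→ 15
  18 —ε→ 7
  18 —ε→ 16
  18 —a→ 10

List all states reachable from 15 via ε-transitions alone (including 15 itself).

{1, 3, 10, 12, 15, 16}

Start with {15}.
From 15 via ε: add 3, 12.
From 3 via ε: add 16.
From 16 via ε: add 10.
From 10 via ε: add 1.
No new states can be added; the closed set is {1, 3, 10, 12, 15, 16}.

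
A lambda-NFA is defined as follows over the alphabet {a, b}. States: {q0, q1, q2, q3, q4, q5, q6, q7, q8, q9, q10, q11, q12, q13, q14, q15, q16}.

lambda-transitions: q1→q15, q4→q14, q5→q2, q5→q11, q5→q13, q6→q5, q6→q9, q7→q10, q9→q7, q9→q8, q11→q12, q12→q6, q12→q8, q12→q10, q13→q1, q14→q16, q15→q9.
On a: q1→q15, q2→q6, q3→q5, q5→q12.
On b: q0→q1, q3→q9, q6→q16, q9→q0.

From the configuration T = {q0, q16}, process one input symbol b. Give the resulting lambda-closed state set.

q0 on b → {q1}.
No b-transition from q16.
Union after reading b: {q1}.
Now take the lambda-closure:
From q1 via lambda: add q15.
From q15 via lambda: add q9.
From q9 via lambda: add q7, q8.
From q7 via lambda: add q10.
No new states can be added; the closed set is {q1, q7, q8, q9, q10, q15}.

{q1, q7, q8, q9, q10, q15}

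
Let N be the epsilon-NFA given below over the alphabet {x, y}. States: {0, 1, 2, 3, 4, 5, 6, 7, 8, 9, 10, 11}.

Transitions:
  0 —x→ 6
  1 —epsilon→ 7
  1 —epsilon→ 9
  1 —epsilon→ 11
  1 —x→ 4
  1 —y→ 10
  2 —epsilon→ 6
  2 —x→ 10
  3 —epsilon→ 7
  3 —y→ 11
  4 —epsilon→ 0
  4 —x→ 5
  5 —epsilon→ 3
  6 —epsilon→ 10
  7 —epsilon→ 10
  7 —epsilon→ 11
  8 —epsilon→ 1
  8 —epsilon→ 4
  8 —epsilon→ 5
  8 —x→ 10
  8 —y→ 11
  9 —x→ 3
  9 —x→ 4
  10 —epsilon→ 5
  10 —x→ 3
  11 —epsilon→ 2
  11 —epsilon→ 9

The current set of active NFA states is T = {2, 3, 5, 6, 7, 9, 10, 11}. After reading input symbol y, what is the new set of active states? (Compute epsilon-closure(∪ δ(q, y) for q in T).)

3 on y → {11}.
No y-transition from 2, 5, 6, 7, 9, 10, 11.
Union after reading y: {11}.
Now take the epsilon-closure:
From 11 via epsilon: add 2, 9.
From 2 via epsilon: add 6.
From 6 via epsilon: add 10.
From 10 via epsilon: add 5.
From 5 via epsilon: add 3.
From 3 via epsilon: add 7.
No new states can be added; the closed set is {2, 3, 5, 6, 7, 9, 10, 11}.

{2, 3, 5, 6, 7, 9, 10, 11}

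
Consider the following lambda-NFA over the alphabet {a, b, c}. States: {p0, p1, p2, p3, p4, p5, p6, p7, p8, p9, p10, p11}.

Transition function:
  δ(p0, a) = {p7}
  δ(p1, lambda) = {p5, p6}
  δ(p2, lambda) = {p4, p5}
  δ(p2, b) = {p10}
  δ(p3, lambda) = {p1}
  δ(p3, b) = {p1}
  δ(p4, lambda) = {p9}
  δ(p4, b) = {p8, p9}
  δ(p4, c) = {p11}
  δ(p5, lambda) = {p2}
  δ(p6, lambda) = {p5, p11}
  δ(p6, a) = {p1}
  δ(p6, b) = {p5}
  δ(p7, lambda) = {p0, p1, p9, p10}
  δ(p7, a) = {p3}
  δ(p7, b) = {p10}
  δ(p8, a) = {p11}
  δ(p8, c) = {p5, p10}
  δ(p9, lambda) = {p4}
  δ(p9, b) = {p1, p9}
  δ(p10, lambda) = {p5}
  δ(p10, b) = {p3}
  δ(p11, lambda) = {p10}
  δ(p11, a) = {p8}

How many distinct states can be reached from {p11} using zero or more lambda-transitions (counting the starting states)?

6

Start with {p11}.
From p11 via lambda: add p10.
From p10 via lambda: add p5.
From p5 via lambda: add p2.
From p2 via lambda: add p4.
From p4 via lambda: add p9.
lambda-closure = {p2, p4, p5, p9, p10, p11}, which has 6 states.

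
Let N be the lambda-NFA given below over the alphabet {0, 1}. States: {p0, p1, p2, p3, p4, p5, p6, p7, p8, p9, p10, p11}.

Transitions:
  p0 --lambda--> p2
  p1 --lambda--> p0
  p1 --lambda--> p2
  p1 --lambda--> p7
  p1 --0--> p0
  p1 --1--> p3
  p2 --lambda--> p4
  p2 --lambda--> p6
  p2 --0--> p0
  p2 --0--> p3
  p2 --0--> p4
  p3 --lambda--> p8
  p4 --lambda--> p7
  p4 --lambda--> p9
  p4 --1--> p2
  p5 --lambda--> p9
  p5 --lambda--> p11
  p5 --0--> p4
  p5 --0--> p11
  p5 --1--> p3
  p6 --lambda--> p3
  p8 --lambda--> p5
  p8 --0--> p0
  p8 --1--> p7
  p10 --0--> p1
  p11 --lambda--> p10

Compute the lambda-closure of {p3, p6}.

Start with {p3, p6}.
From p3 via lambda: add p8.
From p8 via lambda: add p5.
From p5 via lambda: add p9, p11.
From p11 via lambda: add p10.
No new states can be added; the closed set is {p3, p5, p6, p8, p9, p10, p11}.

{p3, p5, p6, p8, p9, p10, p11}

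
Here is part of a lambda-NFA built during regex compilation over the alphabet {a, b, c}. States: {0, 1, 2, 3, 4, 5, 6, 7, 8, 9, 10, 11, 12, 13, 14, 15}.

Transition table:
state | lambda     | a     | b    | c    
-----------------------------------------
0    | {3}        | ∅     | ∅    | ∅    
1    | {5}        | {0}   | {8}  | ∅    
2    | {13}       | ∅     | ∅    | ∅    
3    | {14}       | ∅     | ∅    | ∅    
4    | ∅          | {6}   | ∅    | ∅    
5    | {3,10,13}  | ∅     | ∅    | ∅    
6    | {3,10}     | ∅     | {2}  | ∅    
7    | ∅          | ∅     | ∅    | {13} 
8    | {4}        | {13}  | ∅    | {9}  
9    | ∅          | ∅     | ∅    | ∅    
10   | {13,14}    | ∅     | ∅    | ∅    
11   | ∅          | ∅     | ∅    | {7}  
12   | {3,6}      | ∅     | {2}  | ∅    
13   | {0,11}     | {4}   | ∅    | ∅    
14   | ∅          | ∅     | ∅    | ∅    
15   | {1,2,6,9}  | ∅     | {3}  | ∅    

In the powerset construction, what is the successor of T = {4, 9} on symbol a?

4 on a → {6}.
No a-transition from 9.
Union after reading a: {6}.
Now take the lambda-closure:
From 6 via lambda: add 3, 10.
From 3 via lambda: add 14.
From 10 via lambda: add 13.
From 13 via lambda: add 0, 11.
No new states can be added; the closed set is {0, 3, 6, 10, 11, 13, 14}.

{0, 3, 6, 10, 11, 13, 14}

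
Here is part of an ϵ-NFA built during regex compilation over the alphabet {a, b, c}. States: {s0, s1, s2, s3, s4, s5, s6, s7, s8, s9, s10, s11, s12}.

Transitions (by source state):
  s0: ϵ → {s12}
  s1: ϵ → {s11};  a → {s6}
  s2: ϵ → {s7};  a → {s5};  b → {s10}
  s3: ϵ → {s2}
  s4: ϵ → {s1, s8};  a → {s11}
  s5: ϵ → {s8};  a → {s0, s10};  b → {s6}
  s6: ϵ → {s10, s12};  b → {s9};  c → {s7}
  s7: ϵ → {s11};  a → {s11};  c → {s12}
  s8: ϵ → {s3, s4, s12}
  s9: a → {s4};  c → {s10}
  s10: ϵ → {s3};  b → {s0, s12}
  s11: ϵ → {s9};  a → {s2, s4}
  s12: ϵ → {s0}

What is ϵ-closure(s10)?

{s2, s3, s7, s9, s10, s11}

Start with {s10}.
From s10 via ϵ: add s3.
From s3 via ϵ: add s2.
From s2 via ϵ: add s7.
From s7 via ϵ: add s11.
From s11 via ϵ: add s9.
No new states can be added; the closed set is {s2, s3, s7, s9, s10, s11}.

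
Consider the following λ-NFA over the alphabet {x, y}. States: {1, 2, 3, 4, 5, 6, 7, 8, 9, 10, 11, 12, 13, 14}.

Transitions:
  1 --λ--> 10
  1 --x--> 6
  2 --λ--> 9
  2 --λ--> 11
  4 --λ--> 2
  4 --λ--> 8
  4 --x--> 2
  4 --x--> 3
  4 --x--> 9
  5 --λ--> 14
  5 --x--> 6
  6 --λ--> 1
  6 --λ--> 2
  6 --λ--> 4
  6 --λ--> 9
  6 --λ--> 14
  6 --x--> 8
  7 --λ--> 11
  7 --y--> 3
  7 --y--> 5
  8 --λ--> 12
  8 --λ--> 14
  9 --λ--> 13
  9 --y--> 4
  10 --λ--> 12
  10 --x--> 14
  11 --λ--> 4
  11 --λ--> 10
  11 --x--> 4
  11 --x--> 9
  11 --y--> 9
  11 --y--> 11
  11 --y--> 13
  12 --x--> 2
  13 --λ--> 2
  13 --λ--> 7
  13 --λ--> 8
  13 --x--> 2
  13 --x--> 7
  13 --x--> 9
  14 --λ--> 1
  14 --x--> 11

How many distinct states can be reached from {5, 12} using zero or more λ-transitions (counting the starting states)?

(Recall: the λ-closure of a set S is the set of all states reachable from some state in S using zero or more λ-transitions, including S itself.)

5

Start with {5, 12}.
From 5 via λ: add 14.
From 14 via λ: add 1.
From 1 via λ: add 10.
λ-closure = {1, 5, 10, 12, 14}, which has 5 states.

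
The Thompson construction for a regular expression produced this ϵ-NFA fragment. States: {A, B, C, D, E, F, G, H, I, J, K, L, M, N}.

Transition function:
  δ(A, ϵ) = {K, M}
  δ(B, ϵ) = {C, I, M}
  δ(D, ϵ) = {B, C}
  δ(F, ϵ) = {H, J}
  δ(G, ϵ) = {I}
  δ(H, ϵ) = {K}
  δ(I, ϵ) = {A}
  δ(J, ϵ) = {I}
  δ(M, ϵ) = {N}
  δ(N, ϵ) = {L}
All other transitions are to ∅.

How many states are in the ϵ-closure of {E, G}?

Start with {E, G}.
From G via ϵ: add I.
From I via ϵ: add A.
From A via ϵ: add K, M.
From M via ϵ: add N.
From N via ϵ: add L.
ϵ-closure = {A, E, G, I, K, L, M, N}, which has 8 states.

8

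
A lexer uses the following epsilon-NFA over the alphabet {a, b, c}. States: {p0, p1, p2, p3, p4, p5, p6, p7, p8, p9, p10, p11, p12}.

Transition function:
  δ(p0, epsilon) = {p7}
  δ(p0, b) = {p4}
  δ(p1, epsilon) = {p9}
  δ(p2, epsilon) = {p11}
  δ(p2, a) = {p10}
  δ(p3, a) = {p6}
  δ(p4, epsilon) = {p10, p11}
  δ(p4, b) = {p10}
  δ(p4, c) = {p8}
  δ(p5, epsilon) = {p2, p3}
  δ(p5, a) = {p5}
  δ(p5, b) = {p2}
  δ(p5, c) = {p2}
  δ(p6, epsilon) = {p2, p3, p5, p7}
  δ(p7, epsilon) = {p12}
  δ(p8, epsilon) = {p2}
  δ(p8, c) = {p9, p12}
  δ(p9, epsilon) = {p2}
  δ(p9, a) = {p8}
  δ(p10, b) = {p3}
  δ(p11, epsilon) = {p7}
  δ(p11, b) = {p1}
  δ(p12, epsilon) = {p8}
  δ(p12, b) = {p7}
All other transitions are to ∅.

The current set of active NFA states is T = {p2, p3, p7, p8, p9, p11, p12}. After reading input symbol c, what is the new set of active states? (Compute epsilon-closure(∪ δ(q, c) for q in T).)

p8 on c → {p9, p12}.
No c-transition from p2, p3, p7, p9, p11, p12.
Union after reading c: {p9, p12}.
Now take the epsilon-closure:
From p9 via epsilon: add p2.
From p12 via epsilon: add p8.
From p2 via epsilon: add p11.
From p11 via epsilon: add p7.
No new states can be added; the closed set is {p2, p7, p8, p9, p11, p12}.

{p2, p7, p8, p9, p11, p12}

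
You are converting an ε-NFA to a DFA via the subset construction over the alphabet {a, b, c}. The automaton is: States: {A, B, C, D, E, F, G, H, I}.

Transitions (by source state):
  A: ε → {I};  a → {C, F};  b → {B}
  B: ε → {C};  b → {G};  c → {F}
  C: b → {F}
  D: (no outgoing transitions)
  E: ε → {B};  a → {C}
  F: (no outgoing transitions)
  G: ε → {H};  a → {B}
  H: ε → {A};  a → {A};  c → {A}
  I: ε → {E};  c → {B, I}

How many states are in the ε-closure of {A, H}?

Start with {A, H}.
From A via ε: add I.
From I via ε: add E.
From E via ε: add B.
From B via ε: add C.
ε-closure = {A, B, C, E, H, I}, which has 6 states.

6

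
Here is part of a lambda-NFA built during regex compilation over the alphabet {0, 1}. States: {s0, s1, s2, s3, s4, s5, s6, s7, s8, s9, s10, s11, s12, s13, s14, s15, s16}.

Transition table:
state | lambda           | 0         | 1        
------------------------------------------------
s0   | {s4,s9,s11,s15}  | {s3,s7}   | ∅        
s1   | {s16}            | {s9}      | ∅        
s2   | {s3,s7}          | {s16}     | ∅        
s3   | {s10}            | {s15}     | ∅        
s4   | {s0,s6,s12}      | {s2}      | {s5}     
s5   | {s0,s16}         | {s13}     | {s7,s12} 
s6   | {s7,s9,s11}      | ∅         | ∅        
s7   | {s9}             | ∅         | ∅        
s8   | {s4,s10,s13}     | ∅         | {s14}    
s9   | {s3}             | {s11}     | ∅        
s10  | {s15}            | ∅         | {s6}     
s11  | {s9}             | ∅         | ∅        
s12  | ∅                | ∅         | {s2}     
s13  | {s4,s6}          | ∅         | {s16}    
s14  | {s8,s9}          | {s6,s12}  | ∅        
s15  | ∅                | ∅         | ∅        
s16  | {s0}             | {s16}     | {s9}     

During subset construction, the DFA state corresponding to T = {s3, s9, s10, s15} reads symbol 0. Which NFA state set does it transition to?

{s3, s9, s10, s11, s15}

s3 on 0 → {s15}.
s9 on 0 → {s11}.
No 0-transition from s10, s15.
Union after reading 0: {s11, s15}.
Now take the lambda-closure:
From s11 via lambda: add s9.
From s9 via lambda: add s3.
From s3 via lambda: add s10.
No new states can be added; the closed set is {s3, s9, s10, s11, s15}.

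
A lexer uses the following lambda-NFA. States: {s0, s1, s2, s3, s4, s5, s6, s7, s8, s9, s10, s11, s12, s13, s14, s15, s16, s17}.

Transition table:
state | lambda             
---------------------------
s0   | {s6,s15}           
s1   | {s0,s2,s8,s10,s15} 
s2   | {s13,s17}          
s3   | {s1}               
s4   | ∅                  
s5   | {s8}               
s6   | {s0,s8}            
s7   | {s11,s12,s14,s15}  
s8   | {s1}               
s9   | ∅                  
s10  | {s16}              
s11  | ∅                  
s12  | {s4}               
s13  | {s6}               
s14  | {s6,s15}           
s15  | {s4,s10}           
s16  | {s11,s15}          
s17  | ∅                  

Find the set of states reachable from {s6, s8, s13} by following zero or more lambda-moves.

{s0, s1, s2, s4, s6, s8, s10, s11, s13, s15, s16, s17}

Start with {s6, s8, s13}.
From s6 via lambda: add s0.
From s8 via lambda: add s1.
From s0 via lambda: add s15.
From s1 via lambda: add s2, s10.
From s2 via lambda: add s17.
From s10 via lambda: add s16.
From s15 via lambda: add s4.
From s16 via lambda: add s11.
No new states can be added; the closed set is {s0, s1, s2, s4, s6, s8, s10, s11, s13, s15, s16, s17}.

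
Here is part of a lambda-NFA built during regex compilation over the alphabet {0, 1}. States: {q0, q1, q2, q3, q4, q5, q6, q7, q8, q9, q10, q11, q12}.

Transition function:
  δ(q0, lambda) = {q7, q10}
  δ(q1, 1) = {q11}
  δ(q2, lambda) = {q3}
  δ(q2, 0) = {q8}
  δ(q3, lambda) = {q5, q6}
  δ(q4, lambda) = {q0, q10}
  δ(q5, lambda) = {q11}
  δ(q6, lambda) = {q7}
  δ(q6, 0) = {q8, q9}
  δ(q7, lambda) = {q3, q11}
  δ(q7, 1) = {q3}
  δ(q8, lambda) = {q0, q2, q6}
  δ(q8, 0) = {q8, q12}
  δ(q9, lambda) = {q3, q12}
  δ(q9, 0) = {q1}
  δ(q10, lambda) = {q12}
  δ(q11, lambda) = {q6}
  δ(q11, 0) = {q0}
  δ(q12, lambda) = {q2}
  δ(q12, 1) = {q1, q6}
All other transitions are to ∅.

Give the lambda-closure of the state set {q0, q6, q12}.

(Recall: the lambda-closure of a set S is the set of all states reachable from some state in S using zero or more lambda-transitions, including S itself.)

Start with {q0, q6, q12}.
From q0 via lambda: add q7, q10.
From q12 via lambda: add q2.
From q2 via lambda: add q3.
From q7 via lambda: add q11.
From q3 via lambda: add q5.
No new states can be added; the closed set is {q0, q2, q3, q5, q6, q7, q10, q11, q12}.

{q0, q2, q3, q5, q6, q7, q10, q11, q12}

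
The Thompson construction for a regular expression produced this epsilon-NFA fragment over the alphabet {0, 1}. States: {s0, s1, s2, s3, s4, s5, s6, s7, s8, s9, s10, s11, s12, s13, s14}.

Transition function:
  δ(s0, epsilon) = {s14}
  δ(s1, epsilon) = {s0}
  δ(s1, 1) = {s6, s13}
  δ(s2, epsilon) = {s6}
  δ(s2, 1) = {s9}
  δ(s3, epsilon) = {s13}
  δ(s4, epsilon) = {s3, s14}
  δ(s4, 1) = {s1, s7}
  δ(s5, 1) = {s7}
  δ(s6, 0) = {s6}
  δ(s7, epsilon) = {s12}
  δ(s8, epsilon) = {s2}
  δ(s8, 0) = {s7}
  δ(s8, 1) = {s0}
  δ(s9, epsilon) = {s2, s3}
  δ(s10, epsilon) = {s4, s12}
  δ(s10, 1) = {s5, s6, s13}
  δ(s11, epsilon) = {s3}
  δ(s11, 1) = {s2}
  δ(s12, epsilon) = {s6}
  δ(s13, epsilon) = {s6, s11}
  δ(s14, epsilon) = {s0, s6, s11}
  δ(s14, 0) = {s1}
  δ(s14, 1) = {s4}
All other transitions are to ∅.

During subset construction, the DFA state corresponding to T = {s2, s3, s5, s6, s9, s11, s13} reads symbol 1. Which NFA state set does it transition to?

s2 on 1 → {s9}.
s5 on 1 → {s7}.
s11 on 1 → {s2}.
No 1-transition from s3, s6, s9, s13.
Union after reading 1: {s2, s7, s9}.
Now take the epsilon-closure:
From s2 via epsilon: add s6.
From s7 via epsilon: add s12.
From s9 via epsilon: add s3.
From s3 via epsilon: add s13.
From s13 via epsilon: add s11.
No new states can be added; the closed set is {s2, s3, s6, s7, s9, s11, s12, s13}.

{s2, s3, s6, s7, s9, s11, s12, s13}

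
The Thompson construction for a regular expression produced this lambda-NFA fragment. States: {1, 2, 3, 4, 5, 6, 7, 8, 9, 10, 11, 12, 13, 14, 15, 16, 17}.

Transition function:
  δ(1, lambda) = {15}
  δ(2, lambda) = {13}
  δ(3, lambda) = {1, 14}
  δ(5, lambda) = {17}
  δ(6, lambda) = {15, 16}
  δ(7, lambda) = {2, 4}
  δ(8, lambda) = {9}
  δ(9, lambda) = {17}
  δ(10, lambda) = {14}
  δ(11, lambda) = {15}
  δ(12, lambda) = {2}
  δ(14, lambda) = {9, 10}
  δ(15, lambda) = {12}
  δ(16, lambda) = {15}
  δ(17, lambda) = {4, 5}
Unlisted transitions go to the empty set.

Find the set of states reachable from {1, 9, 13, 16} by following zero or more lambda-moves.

Start with {1, 9, 13, 16}.
From 1 via lambda: add 15.
From 9 via lambda: add 17.
From 15 via lambda: add 12.
From 17 via lambda: add 4, 5.
From 12 via lambda: add 2.
No new states can be added; the closed set is {1, 2, 4, 5, 9, 12, 13, 15, 16, 17}.

{1, 2, 4, 5, 9, 12, 13, 15, 16, 17}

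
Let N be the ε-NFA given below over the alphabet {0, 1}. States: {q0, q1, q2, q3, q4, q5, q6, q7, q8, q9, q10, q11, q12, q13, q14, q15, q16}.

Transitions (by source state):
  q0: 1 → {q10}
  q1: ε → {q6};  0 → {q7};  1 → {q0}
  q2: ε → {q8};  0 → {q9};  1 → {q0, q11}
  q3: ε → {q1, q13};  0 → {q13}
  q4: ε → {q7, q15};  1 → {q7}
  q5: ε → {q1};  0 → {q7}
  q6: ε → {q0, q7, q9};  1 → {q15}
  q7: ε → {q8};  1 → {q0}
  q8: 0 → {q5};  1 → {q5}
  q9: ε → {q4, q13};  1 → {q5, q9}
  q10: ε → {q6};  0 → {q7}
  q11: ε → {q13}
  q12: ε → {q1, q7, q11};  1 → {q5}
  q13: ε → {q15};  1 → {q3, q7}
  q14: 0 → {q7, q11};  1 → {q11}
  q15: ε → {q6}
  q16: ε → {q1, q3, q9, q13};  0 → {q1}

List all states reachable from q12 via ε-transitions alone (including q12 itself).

{q0, q1, q4, q6, q7, q8, q9, q11, q12, q13, q15}

Start with {q12}.
From q12 via ε: add q1, q7, q11.
From q1 via ε: add q6.
From q7 via ε: add q8.
From q11 via ε: add q13.
From q6 via ε: add q0, q9.
From q13 via ε: add q15.
From q9 via ε: add q4.
No new states can be added; the closed set is {q0, q1, q4, q6, q7, q8, q9, q11, q12, q13, q15}.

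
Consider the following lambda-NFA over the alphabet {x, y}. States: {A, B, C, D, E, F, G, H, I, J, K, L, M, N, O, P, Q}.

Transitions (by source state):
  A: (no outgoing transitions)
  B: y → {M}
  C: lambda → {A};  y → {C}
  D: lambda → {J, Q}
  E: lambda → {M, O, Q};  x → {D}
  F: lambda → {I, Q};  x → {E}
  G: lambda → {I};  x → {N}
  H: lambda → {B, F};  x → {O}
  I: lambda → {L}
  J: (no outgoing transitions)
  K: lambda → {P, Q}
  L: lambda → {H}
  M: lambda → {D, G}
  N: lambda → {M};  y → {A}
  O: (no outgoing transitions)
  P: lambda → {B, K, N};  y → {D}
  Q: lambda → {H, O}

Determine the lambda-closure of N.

Start with {N}.
From N via lambda: add M.
From M via lambda: add D, G.
From D via lambda: add J, Q.
From G via lambda: add I.
From I via lambda: add L.
From Q via lambda: add H, O.
From H via lambda: add B, F.
No new states can be added; the closed set is {B, D, F, G, H, I, J, L, M, N, O, Q}.

{B, D, F, G, H, I, J, L, M, N, O, Q}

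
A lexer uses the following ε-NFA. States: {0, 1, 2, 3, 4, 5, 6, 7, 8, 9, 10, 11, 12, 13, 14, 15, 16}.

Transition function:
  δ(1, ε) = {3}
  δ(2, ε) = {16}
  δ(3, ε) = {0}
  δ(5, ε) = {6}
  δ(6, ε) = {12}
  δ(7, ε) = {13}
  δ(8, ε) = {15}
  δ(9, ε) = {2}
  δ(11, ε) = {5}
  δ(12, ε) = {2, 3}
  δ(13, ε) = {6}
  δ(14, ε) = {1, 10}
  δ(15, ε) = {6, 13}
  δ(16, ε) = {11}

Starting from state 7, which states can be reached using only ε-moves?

Start with {7}.
From 7 via ε: add 13.
From 13 via ε: add 6.
From 6 via ε: add 12.
From 12 via ε: add 2, 3.
From 2 via ε: add 16.
From 3 via ε: add 0.
From 16 via ε: add 11.
From 11 via ε: add 5.
No new states can be added; the closed set is {0, 2, 3, 5, 6, 7, 11, 12, 13, 16}.

{0, 2, 3, 5, 6, 7, 11, 12, 13, 16}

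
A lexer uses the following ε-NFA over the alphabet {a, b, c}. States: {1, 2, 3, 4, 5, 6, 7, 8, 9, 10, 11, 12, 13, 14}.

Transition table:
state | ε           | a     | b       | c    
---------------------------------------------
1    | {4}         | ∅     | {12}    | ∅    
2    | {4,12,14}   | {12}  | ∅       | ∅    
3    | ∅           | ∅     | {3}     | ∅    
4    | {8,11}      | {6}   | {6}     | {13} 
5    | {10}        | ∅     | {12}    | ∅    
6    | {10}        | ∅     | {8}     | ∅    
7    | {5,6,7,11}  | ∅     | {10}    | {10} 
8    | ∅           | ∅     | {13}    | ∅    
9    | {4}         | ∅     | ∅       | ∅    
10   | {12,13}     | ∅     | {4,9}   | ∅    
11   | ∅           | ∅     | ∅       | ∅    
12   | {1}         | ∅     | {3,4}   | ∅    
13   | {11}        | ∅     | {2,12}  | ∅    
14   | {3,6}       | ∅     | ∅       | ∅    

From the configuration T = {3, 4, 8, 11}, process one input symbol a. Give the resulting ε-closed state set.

4 on a → {6}.
No a-transition from 3, 8, 11.
Union after reading a: {6}.
Now take the ε-closure:
From 6 via ε: add 10.
From 10 via ε: add 12, 13.
From 12 via ε: add 1.
From 13 via ε: add 11.
From 1 via ε: add 4.
From 4 via ε: add 8.
No new states can be added; the closed set is {1, 4, 6, 8, 10, 11, 12, 13}.

{1, 4, 6, 8, 10, 11, 12, 13}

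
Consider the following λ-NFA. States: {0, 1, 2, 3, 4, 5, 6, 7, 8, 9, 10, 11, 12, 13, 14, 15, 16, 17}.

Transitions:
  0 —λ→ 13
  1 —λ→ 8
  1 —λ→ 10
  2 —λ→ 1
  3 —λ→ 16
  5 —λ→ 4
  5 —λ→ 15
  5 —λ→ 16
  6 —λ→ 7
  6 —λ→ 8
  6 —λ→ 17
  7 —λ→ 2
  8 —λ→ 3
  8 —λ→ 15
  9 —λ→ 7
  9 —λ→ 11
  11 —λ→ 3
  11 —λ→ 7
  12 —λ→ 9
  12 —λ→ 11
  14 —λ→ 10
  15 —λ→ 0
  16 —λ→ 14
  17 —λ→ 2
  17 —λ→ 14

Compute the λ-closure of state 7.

Start with {7}.
From 7 via λ: add 2.
From 2 via λ: add 1.
From 1 via λ: add 8, 10.
From 8 via λ: add 3, 15.
From 3 via λ: add 16.
From 15 via λ: add 0.
From 0 via λ: add 13.
From 16 via λ: add 14.
No new states can be added; the closed set is {0, 1, 2, 3, 7, 8, 10, 13, 14, 15, 16}.

{0, 1, 2, 3, 7, 8, 10, 13, 14, 15, 16}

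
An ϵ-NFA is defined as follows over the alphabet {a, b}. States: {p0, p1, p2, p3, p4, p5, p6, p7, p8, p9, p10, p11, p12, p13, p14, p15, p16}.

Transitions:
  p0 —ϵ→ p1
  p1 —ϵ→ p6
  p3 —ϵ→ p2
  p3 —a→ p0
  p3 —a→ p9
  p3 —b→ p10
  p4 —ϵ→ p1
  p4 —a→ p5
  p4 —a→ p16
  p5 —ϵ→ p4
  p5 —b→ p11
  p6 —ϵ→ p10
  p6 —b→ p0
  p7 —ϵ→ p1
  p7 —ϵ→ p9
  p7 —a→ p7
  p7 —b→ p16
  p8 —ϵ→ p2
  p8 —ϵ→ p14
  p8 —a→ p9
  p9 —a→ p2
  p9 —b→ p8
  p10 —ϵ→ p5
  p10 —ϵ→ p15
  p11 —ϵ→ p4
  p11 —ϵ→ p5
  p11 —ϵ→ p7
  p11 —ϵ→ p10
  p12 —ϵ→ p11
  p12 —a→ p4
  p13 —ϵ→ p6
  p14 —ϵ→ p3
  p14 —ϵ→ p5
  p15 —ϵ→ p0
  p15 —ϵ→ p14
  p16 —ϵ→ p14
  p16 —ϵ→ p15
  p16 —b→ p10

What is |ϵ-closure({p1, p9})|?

11

Start with {p1, p9}.
From p1 via ϵ: add p6.
From p6 via ϵ: add p10.
From p10 via ϵ: add p5, p15.
From p5 via ϵ: add p4.
From p15 via ϵ: add p0, p14.
From p14 via ϵ: add p3.
From p3 via ϵ: add p2.
ϵ-closure = {p0, p1, p2, p3, p4, p5, p6, p9, p10, p14, p15}, which has 11 states.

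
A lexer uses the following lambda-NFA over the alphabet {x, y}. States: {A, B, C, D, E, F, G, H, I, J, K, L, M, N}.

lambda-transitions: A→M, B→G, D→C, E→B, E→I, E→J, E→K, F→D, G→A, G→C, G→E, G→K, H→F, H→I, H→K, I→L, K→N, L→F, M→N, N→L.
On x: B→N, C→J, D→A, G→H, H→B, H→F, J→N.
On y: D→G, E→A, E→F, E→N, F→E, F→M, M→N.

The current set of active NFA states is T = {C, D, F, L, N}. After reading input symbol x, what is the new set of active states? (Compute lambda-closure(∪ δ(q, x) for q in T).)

{A, C, D, F, J, L, M, N}

C on x → {J}.
D on x → {A}.
No x-transition from F, L, N.
Union after reading x: {A, J}.
Now take the lambda-closure:
From A via lambda: add M.
From M via lambda: add N.
From N via lambda: add L.
From L via lambda: add F.
From F via lambda: add D.
From D via lambda: add C.
No new states can be added; the closed set is {A, C, D, F, J, L, M, N}.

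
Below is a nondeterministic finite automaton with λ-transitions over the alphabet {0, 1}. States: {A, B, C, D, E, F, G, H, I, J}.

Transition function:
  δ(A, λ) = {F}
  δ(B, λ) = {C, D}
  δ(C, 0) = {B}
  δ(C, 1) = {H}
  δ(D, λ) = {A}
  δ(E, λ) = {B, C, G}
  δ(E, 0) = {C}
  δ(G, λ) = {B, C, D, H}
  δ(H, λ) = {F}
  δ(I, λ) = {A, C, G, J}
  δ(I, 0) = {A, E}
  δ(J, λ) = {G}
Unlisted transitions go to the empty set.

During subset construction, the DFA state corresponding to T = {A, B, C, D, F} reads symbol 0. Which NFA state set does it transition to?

C on 0 → {B}.
No 0-transition from A, B, D, F.
Union after reading 0: {B}.
Now take the λ-closure:
From B via λ: add C, D.
From D via λ: add A.
From A via λ: add F.
No new states can be added; the closed set is {A, B, C, D, F}.

{A, B, C, D, F}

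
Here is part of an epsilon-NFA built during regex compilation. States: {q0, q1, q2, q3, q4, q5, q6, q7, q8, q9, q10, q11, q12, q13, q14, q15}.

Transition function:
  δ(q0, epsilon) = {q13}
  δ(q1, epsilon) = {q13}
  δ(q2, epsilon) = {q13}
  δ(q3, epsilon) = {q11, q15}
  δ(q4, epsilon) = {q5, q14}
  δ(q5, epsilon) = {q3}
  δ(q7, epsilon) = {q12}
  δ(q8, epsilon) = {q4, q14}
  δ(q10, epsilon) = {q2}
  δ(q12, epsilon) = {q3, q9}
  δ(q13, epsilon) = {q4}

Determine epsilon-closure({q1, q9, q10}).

{q1, q2, q3, q4, q5, q9, q10, q11, q13, q14, q15}

Start with {q1, q9, q10}.
From q1 via epsilon: add q13.
From q10 via epsilon: add q2.
From q13 via epsilon: add q4.
From q4 via epsilon: add q5, q14.
From q5 via epsilon: add q3.
From q3 via epsilon: add q11, q15.
No new states can be added; the closed set is {q1, q2, q3, q4, q5, q9, q10, q11, q13, q14, q15}.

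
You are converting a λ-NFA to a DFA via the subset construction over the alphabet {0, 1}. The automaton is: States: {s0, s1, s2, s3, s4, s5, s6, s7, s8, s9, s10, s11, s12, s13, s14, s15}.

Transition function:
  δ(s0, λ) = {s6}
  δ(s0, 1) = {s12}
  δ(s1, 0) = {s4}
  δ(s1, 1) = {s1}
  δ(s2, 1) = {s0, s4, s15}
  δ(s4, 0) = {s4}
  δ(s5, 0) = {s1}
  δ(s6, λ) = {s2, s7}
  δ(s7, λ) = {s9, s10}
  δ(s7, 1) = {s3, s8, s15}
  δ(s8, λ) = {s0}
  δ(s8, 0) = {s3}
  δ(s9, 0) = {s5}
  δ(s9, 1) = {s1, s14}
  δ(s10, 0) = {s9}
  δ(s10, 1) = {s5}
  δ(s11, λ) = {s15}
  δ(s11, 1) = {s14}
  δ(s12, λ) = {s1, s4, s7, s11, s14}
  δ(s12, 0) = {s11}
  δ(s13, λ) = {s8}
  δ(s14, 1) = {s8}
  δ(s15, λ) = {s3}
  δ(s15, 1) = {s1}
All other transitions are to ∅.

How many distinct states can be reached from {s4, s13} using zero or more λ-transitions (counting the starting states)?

9

Start with {s4, s13}.
From s13 via λ: add s8.
From s8 via λ: add s0.
From s0 via λ: add s6.
From s6 via λ: add s2, s7.
From s7 via λ: add s9, s10.
λ-closure = {s0, s2, s4, s6, s7, s8, s9, s10, s13}, which has 9 states.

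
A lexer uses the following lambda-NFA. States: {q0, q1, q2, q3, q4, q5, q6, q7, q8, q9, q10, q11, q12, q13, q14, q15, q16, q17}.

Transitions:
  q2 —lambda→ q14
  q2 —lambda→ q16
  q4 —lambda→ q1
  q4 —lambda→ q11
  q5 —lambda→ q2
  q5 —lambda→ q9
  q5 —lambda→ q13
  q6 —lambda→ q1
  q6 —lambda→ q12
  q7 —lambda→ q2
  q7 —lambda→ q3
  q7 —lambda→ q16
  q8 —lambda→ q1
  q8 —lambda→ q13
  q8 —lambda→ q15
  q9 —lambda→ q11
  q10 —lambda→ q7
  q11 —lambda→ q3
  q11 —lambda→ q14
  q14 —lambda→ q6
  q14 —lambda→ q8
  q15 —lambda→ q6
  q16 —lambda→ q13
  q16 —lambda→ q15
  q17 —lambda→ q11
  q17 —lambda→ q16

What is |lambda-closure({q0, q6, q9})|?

11

Start with {q0, q6, q9}.
From q6 via lambda: add q1, q12.
From q9 via lambda: add q11.
From q11 via lambda: add q3, q14.
From q14 via lambda: add q8.
From q8 via lambda: add q13, q15.
lambda-closure = {q0, q1, q3, q6, q8, q9, q11, q12, q13, q14, q15}, which has 11 states.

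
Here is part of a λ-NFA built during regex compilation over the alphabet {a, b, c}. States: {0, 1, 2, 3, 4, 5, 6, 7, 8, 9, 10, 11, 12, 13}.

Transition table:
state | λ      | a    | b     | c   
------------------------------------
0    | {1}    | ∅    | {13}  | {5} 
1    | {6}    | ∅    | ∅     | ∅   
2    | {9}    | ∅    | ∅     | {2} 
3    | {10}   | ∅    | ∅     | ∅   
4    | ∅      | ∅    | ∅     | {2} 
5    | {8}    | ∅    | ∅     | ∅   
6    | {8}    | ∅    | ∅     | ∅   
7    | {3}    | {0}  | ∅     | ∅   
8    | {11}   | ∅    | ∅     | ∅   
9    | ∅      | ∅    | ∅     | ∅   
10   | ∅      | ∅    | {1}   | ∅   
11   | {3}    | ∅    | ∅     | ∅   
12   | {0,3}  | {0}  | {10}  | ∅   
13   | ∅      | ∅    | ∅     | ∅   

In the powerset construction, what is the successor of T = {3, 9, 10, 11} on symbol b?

{1, 3, 6, 8, 10, 11}

10 on b → {1}.
No b-transition from 3, 9, 11.
Union after reading b: {1}.
Now take the λ-closure:
From 1 via λ: add 6.
From 6 via λ: add 8.
From 8 via λ: add 11.
From 11 via λ: add 3.
From 3 via λ: add 10.
No new states can be added; the closed set is {1, 3, 6, 8, 10, 11}.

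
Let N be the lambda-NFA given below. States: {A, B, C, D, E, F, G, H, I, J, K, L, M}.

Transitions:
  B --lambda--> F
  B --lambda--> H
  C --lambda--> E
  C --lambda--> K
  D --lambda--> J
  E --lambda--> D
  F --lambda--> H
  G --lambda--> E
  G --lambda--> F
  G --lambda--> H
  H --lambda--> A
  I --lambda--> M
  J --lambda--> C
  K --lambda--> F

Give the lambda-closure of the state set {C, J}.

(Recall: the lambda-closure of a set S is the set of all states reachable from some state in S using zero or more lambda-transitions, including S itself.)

Start with {C, J}.
From C via lambda: add E, K.
From E via lambda: add D.
From K via lambda: add F.
From F via lambda: add H.
From H via lambda: add A.
No new states can be added; the closed set is {A, C, D, E, F, H, J, K}.

{A, C, D, E, F, H, J, K}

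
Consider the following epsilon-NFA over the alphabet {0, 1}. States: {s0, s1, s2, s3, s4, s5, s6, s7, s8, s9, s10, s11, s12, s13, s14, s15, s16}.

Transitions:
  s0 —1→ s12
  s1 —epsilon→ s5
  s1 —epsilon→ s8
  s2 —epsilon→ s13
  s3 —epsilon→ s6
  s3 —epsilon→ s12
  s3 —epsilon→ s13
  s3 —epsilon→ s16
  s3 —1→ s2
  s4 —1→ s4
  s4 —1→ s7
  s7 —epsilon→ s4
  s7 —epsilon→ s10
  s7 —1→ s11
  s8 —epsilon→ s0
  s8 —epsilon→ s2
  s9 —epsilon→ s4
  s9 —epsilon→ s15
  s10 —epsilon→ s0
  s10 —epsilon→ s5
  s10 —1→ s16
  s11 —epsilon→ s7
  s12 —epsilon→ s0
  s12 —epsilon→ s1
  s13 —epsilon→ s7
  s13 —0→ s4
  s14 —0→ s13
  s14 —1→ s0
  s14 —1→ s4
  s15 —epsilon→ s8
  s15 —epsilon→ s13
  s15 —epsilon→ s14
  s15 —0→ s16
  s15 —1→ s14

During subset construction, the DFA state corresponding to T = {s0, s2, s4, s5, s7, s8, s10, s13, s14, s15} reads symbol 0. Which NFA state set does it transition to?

{s0, s4, s5, s7, s10, s13, s16}

s13 on 0 → {s4}.
s14 on 0 → {s13}.
s15 on 0 → {s16}.
No 0-transition from s0, s2, s4, s5, s7, s8, s10.
Union after reading 0: {s4, s13, s16}.
Now take the epsilon-closure:
From s13 via epsilon: add s7.
From s7 via epsilon: add s10.
From s10 via epsilon: add s0, s5.
No new states can be added; the closed set is {s0, s4, s5, s7, s10, s13, s16}.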